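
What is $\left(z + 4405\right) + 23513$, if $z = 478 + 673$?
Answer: $29069$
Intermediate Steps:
$z = 1151$
$\left(z + 4405\right) + 23513 = \left(1151 + 4405\right) + 23513 = 5556 + 23513 = 29069$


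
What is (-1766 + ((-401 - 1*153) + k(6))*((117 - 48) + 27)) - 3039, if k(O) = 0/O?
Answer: -57989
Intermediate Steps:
k(O) = 0
(-1766 + ((-401 - 1*153) + k(6))*((117 - 48) + 27)) - 3039 = (-1766 + ((-401 - 1*153) + 0)*((117 - 48) + 27)) - 3039 = (-1766 + ((-401 - 153) + 0)*(69 + 27)) - 3039 = (-1766 + (-554 + 0)*96) - 3039 = (-1766 - 554*96) - 3039 = (-1766 - 53184) - 3039 = -54950 - 3039 = -57989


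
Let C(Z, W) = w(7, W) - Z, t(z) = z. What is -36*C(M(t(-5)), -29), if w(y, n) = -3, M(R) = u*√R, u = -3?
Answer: 108 - 108*I*√5 ≈ 108.0 - 241.5*I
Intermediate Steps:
M(R) = -3*√R
C(Z, W) = -3 - Z
-36*C(M(t(-5)), -29) = -36*(-3 - (-3)*√(-5)) = -36*(-3 - (-3)*I*√5) = -36*(-3 + 3*I*√5) = 108 - 108*I*√5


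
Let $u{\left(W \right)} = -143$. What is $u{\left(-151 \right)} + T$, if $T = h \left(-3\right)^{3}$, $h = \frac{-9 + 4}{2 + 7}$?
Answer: $-128$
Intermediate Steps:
$h = - \frac{5}{9} \approx -0.55556$
$T = 15$ ($T = - \frac{5 \left(-3\right)^{3}}{9} = \left(- \frac{5}{9}\right) \left(-27\right) = 15$)
$u{\left(-151 \right)} + T = -143 + 15 = -128$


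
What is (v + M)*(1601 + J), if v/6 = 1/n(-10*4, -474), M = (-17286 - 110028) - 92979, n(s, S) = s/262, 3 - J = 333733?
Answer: 731787464667/10 ≈ 7.3179e+10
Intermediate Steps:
J = -333730 (J = 3 - 1*333733 = 3 - 333733 = -333730)
n(s, S) = s/262 (n(s, S) = s*(1/262) = s/262)
M = -220293 (M = -127314 - 92979 = -220293)
v = -393/10 (v = 6/(((-10*4)/262)) = 6/(((1/262)*(-40))) = 6/(-20/131) = 6*(-131/20) = -393/10 ≈ -39.300)
(v + M)*(1601 + J) = (-393/10 - 220293)*(1601 - 333730) = -2203323/10*(-332129) = 731787464667/10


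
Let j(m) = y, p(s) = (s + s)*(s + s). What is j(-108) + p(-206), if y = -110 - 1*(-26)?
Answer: 169660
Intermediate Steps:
y = -84 (y = -110 + 26 = -84)
p(s) = 4*s² (p(s) = (2*s)*(2*s) = 4*s²)
j(m) = -84
j(-108) + p(-206) = -84 + 4*(-206)² = -84 + 4*42436 = -84 + 169744 = 169660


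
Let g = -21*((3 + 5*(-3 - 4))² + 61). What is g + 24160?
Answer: 1375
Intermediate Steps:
g = -22785 (g = -21*((3 + 5*(-7))² + 61) = -21*((3 - 35)² + 61) = -21*((-32)² + 61) = -21*(1024 + 61) = -21*1085 = -22785)
g + 24160 = -22785 + 24160 = 1375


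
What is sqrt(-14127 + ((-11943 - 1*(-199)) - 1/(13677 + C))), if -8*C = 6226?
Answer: I*sqrt(68869741177155)/51595 ≈ 160.84*I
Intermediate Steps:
C = -3113/4 (C = -1/8*6226 = -3113/4 ≈ -778.25)
sqrt(-14127 + ((-11943 - 1*(-199)) - 1/(13677 + C))) = sqrt(-14127 + ((-11943 - 1*(-199)) - 1/(13677 - 3113/4))) = sqrt(-14127 + ((-11943 + 199) - 1/51595/4)) = sqrt(-14127 + (-11744 - 1*4/51595)) = sqrt(-14127 + (-11744 - 4/51595)) = sqrt(-14127 - 605931684/51595) = sqrt(-1334814249/51595) = I*sqrt(68869741177155)/51595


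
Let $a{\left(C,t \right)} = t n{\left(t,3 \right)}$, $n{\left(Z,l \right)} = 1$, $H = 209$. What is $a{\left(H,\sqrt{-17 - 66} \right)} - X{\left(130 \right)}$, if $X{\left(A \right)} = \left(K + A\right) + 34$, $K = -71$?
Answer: $-93 + i \sqrt{83} \approx -93.0 + 9.1104 i$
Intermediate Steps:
$a{\left(C,t \right)} = t$ ($a{\left(C,t \right)} = t 1 = t$)
$X{\left(A \right)} = -37 + A$ ($X{\left(A \right)} = \left(-71 + A\right) + 34 = -37 + A$)
$a{\left(H,\sqrt{-17 - 66} \right)} - X{\left(130 \right)} = \sqrt{-17 - 66} - \left(-37 + 130\right) = \sqrt{-83} - 93 = i \sqrt{83} - 93 = -93 + i \sqrt{83}$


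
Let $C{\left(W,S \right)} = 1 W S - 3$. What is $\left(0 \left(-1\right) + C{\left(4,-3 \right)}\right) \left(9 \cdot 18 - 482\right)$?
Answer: $4800$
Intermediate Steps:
$C{\left(W,S \right)} = -3 + S W$ ($C{\left(W,S \right)} = W S - 3 = S W - 3 = -3 + S W$)
$\left(0 \left(-1\right) + C{\left(4,-3 \right)}\right) \left(9 \cdot 18 - 482\right) = \left(0 \left(-1\right) - 15\right) \left(9 \cdot 18 - 482\right) = \left(0 - 15\right) \left(162 - 482\right) = \left(0 - 15\right) \left(-320\right) = \left(-15\right) \left(-320\right) = 4800$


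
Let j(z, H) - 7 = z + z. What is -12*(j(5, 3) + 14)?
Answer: -372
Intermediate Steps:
j(z, H) = 7 + 2*z (j(z, H) = 7 + (z + z) = 7 + 2*z)
-12*(j(5, 3) + 14) = -12*((7 + 2*5) + 14) = -12*((7 + 10) + 14) = -12*(17 + 14) = -12*31 = -372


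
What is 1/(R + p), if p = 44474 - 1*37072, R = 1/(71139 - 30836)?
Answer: 40303/298322807 ≈ 0.00013510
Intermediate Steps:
R = 1/40303 ≈ 2.4812e-5
p = 7402 (p = 44474 - 37072 = 7402)
1/(R + p) = 1/(1/40303 + 7402) = 1/(298322807/40303) = 40303/298322807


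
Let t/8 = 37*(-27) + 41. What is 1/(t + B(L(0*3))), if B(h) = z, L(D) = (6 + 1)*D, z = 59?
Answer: -1/7605 ≈ -0.00013149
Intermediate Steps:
L(D) = 7*D
B(h) = 59
t = -7664 (t = 8*(37*(-27) + 41) = 8*(-999 + 41) = 8*(-958) = -7664)
1/(t + B(L(0*3))) = 1/(-7664 + 59) = 1/(-7605) = -1/7605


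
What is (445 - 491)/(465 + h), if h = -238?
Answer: -46/227 ≈ -0.20264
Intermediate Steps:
(445 - 491)/(465 + h) = (445 - 491)/(465 - 238) = -46/227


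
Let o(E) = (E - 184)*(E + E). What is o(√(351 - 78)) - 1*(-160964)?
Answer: 161510 - 368*√273 ≈ 1.5543e+5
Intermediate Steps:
o(E) = 2*E*(-184 + E) (o(E) = (-184 + E)*(2*E) = 2*E*(-184 + E))
o(√(351 - 78)) - 1*(-160964) = 2*√(351 - 78)*(-184 + √(351 - 78)) - 1*(-160964) = 2*√273*(-184 + √273) + 160964 = 160964 + 2*√273*(-184 + √273)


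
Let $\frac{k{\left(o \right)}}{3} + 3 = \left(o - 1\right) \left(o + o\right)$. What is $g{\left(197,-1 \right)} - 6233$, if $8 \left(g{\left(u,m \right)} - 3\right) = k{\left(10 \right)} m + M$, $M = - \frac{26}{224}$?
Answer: $- \frac{5641565}{896} \approx -6296.4$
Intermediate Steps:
$k{\left(o \right)} = -9 + 6 o \left(-1 + o\right)$ ($k{\left(o \right)} = -9 + 3 \left(o - 1\right) \left(o + o\right) = -9 + 3 \left(-1 + o\right) 2 o = -9 + 3 \cdot 2 o \left(-1 + o\right) = -9 + 6 o \left(-1 + o\right)$)
$M = - \frac{13}{112}$ ($M = \left(-26\right) \frac{1}{224} = - \frac{13}{112} \approx -0.11607$)
$g{\left(u,m \right)} = \frac{2675}{896} + \frac{531 m}{8}$ ($g{\left(u,m \right)} = 3 + \frac{\left(-9 - 60 + 6 \cdot 10^{2}\right) m - \frac{13}{112}}{8} = 3 + \frac{\left(-9 - 60 + 6 \cdot 100\right) m - \frac{13}{112}}{8} = 3 + \frac{\left(-9 - 60 + 600\right) m - \frac{13}{112}}{8} = 3 + \frac{531 m - \frac{13}{112}}{8} = 3 + \frac{- \frac{13}{112} + 531 m}{8} = 3 + \left(- \frac{13}{896} + \frac{531 m}{8}\right) = \frac{2675}{896} + \frac{531 m}{8}$)
$g{\left(197,-1 \right)} - 6233 = \left(\frac{2675}{896} + \frac{531}{8} \left(-1\right)\right) - 6233 = \left(\frac{2675}{896} - \frac{531}{8}\right) - 6233 = - \frac{56797}{896} - 6233 = - \frac{5641565}{896}$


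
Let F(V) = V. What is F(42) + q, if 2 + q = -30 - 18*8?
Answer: -134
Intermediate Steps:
q = -176 (q = -2 + (-30 - 18*8) = -2 + (-30 - 144) = -2 - 174 = -176)
F(42) + q = 42 - 176 = -134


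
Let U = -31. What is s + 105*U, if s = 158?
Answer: -3097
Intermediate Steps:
s + 105*U = 158 + 105*(-31) = 158 - 3255 = -3097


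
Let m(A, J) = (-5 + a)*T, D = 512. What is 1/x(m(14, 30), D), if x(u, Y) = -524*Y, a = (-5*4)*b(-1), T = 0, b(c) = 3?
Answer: -1/268288 ≈ -3.7273e-6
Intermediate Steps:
a = -60 (a = -5*4*3 = -20*3 = -60)
m(A, J) = 0 (m(A, J) = (-5 - 60)*0 = -65*0 = 0)
1/x(m(14, 30), D) = 1/(-524*512) = 1/(-268288) = -1/268288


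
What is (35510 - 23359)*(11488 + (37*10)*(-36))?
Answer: -22260632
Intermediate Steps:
(35510 - 23359)*(11488 + (37*10)*(-36)) = 12151*(11488 + 370*(-36)) = 12151*(11488 - 13320) = 12151*(-1832) = -22260632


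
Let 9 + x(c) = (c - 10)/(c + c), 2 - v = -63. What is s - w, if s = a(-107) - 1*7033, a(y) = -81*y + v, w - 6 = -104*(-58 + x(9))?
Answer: -47527/9 ≈ -5280.8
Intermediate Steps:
v = 65 (v = 2 - 1*(-63) = 2 + 63 = 65)
x(c) = -9 + (-10 + c)/(2*c) (x(c) = -9 + (c - 10)/(c + c) = -9 + (-10 + c)/((2*c)) = -9 + (-10 + c)*(1/(2*c)) = -9 + (-10 + c)/(2*c))
w = 62818/9 (w = 6 - 104*(-58 + (-17/2 - 5/9)) = 6 - 104*(-58 - 163/18) = 6 - 104*(-1207/18) = 6 + 62764/9 = 62818/9 ≈ 6979.8)
a(y) = 65 - 81*y (a(y) = -81*y + 65 = 65 - 81*y)
s = 1699 (s = (65 - 81*(-107)) - 1*7033 = (65 + 8667) - 7033 = 8732 - 7033 = 1699)
s - w = 1699 - 1*62818/9 = 1699 - 62818/9 = -47527/9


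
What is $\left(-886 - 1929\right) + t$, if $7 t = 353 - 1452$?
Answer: $-2972$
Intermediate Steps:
$t = -157$ ($t = \frac{353 - 1452}{7} = \frac{1}{7} \left(-1099\right) = -157$)
$\left(-886 - 1929\right) + t = \left(-886 - 1929\right) - 157 = -2815 - 157 = -2972$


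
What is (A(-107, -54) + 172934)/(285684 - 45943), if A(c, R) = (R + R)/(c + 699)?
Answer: 25594205/35481668 ≈ 0.72134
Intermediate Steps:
A(c, R) = 2*R/(699 + c) (A(c, R) = (2*R)/(699 + c) = 2*R/(699 + c))
(A(-107, -54) + 172934)/(285684 - 45943) = (2*(-54)/(699 - 107) + 172934)/(285684 - 45943) = (2*(-54)/592 + 172934)/239741 = (2*(-54)*(1/592) + 172934)*(1/239741) = (-27/148 + 172934)*(1/239741) = (25594205/148)*(1/239741) = 25594205/35481668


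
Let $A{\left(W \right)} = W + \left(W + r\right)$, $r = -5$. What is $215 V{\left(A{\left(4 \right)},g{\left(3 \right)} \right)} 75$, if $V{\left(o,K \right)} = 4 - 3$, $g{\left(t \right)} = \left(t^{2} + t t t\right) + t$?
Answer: $16125$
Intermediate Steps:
$g{\left(t \right)} = t + t^{2} + t^{3}$ ($g{\left(t \right)} = \left(t^{2} + t^{2} t\right) + t = \left(t^{2} + t^{3}\right) + t = t + t^{2} + t^{3}$)
$A{\left(W \right)} = -5 + 2 W$ ($A{\left(W \right)} = W + \left(W - 5\right) = W + \left(-5 + W\right) = -5 + 2 W$)
$V{\left(o,K \right)} = 1$
$215 V{\left(A{\left(4 \right)},g{\left(3 \right)} \right)} 75 = 215 \cdot 1 \cdot 75 = 215 \cdot 75 = 16125$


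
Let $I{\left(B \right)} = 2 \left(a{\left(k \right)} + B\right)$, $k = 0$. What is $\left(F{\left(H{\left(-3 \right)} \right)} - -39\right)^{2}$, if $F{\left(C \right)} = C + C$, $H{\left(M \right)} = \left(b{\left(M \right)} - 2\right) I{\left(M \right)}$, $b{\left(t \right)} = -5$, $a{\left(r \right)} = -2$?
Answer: $32041$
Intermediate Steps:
$I{\left(B \right)} = -4 + 2 B$ ($I{\left(B \right)} = 2 \left(-2 + B\right) = -4 + 2 B$)
$H{\left(M \right)} = 28 - 14 M$ ($H{\left(M \right)} = \left(-5 - 2\right) \left(-4 + 2 M\right) = - 7 \left(-4 + 2 M\right) = 28 - 14 M$)
$F{\left(C \right)} = 2 C$
$\left(F{\left(H{\left(-3 \right)} \right)} - -39\right)^{2} = \left(2 \left(28 - -42\right) - -39\right)^{2} = \left(2 \left(28 + 42\right) + 39\right)^{2} = \left(2 \cdot 70 + 39\right)^{2} = \left(140 + 39\right)^{2} = 179^{2} = 32041$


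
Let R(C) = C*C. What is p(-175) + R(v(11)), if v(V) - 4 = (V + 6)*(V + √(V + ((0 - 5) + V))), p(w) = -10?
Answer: 41384 + 6494*√17 ≈ 68160.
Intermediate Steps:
v(V) = 4 + (6 + V)*(V + √(-5 + 2*V)) (v(V) = 4 + (V + 6)*(V + √(V + ((0 - 5) + V))) = 4 + (6 + V)*(V + √(V + (-5 + V))) = 4 + (6 + V)*(V + √(-5 + 2*V)))
R(C) = C²
p(-175) + R(v(11)) = -10 + (4 + 11² + 6*11 + 6*√(-5 + 2*11) + 11*√(-5 + 2*11))² = -10 + (4 + 121 + 66 + 6*√(-5 + 22) + 11*√(-5 + 22))² = -10 + (4 + 121 + 66 + 6*√17 + 11*√17)² = -10 + (191 + 17*√17)²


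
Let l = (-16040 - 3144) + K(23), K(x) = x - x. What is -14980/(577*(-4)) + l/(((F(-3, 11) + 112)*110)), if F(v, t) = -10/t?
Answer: 8673683/1762735 ≈ 4.9206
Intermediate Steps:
K(x) = 0 (K(x) = x - x = 0)
l = -19184 (l = (-16040 - 3144) + 0 = -19184 + 0 = -19184)
-14980/(577*(-4)) + l/(((F(-3, 11) + 112)*110)) = -14980/(577*(-4)) - 19184*1/(110*(-10/11 + 112)) = -14980/(-2308) - 19184*1/(110*(-10*1/11 + 112)) = -14980*(-1/2308) - 19184*1/(110*(-10/11 + 112)) = 3745/577 - 19184/((1222/11)*110) = 3745/577 - 19184/12220 = 3745/577 - 19184*1/12220 = 3745/577 - 4796/3055 = 8673683/1762735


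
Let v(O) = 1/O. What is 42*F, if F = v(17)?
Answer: 42/17 ≈ 2.4706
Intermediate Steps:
F = 1/17 ≈ 0.058824
42*F = 42*(1/17) = 42/17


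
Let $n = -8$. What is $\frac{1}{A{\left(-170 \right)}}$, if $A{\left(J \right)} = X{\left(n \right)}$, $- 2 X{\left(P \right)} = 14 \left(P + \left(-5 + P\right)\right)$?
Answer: $\frac{1}{147} \approx 0.0068027$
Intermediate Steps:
$X{\left(P \right)} = 35 - 14 P$ ($X{\left(P \right)} = - \frac{14 \left(P + \left(-5 + P\right)\right)}{2} = - \frac{14 \left(-5 + 2 P\right)}{2} = - \frac{-70 + 28 P}{2} = 35 - 14 P$)
$A{\left(J \right)} = 147$ ($A{\left(J \right)} = 35 - -112 = 35 + 112 = 147$)
$\frac{1}{A{\left(-170 \right)}} = \frac{1}{147}$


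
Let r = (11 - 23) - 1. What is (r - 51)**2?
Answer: 4096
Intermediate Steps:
r = -13 (r = -12 - 1 = -13)
(r - 51)**2 = (-13 - 51)**2 = (-64)**2 = 4096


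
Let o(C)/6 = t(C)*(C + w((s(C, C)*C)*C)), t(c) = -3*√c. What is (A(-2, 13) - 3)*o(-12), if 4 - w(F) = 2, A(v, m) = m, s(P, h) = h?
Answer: 3600*I*√3 ≈ 6235.4*I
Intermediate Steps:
w(F) = 2 (w(F) = 4 - 1*2 = 4 - 2 = 2)
o(C) = -18*√C*(2 + C) (o(C) = 6*((-3*√C)*(C + 2)) = 6*((-3*√C)*(2 + C)) = 6*(-3*√C*(2 + C)) = -18*√C*(2 + C))
(A(-2, 13) - 3)*o(-12) = (13 - 3)*(18*√(-12)*(-2 - 1*(-12))) = 10*(18*(2*I*√3)*(-2 + 12)) = 10*(18*(2*I*√3)*10) = 10*(360*I*√3) = 3600*I*√3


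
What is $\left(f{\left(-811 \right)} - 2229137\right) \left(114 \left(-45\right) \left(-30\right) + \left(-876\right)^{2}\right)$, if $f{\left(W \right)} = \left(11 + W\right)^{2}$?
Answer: $-1464033778812$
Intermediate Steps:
$\left(f{\left(-811 \right)} - 2229137\right) \left(114 \left(-45\right) \left(-30\right) + \left(-876\right)^{2}\right) = \left(\left(11 - 811\right)^{2} - 2229137\right) \left(114 \left(-45\right) \left(-30\right) + \left(-876\right)^{2}\right) = \left(\left(-800\right)^{2} - 2229137\right) \left(\left(-5130\right) \left(-30\right) + 767376\right) = \left(640000 - 2229137\right) \left(153900 + 767376\right) = \left(-1589137\right) 921276 = -1464033778812$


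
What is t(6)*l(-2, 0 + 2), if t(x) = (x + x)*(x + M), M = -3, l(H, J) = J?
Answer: 72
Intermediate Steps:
t(x) = 2*x*(-3 + x) (t(x) = (x + x)*(x - 3) = (2*x)*(-3 + x) = 2*x*(-3 + x))
t(6)*l(-2, 0 + 2) = (2*6*(-3 + 6))*(0 + 2) = (2*6*3)*2 = 36*2 = 72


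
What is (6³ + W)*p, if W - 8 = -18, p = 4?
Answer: 824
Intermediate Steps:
W = -10 (W = 8 - 18 = -10)
(6³ + W)*p = (6³ - 10)*4 = (216 - 10)*4 = 206*4 = 824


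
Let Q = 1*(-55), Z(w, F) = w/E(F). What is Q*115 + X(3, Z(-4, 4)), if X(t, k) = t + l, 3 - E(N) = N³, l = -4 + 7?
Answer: -6319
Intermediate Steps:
l = 3
E(N) = 3 - N³
Z(w, F) = w/(3 - F³)
X(t, k) = 3 + t (X(t, k) = t + 3 = 3 + t)
Q = -55
Q*115 + X(3, Z(-4, 4)) = -55*115 + (3 + 3) = -6325 + 6 = -6319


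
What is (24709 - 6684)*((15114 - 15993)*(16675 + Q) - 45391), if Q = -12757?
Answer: -62894866825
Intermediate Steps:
(24709 - 6684)*((15114 - 15993)*(16675 + Q) - 45391) = (24709 - 6684)*((15114 - 15993)*(16675 - 12757) - 45391) = 18025*(-879*3918 - 45391) = 18025*(-3443922 - 45391) = 18025*(-3489313) = -62894866825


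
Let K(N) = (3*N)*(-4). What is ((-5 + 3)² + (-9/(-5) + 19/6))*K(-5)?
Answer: 538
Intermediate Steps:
K(N) = -12*N
((-5 + 3)² + (-9/(-5) + 19/6))*K(-5) = ((-5 + 3)² + (-9/(-5) + 19/6))*(-12*(-5)) = ((-2)² + (-9*(-⅕) + 19*(⅙)))*60 = (4 + (9/5 + 19/6))*60 = (4 + 149/30)*60 = (269/30)*60 = 538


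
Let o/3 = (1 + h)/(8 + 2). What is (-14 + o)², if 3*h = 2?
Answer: 729/4 ≈ 182.25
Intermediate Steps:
h = ⅔ (h = (⅓)*2 = ⅔ ≈ 0.66667)
o = ½ (o = 3*((1 + ⅔)/(8 + 2)) = 3*((5/3)/10) = 3*((5/3)*(⅒)) = 3*(⅙) = ½ ≈ 0.50000)
(-14 + o)² = (-14 + ½)² = (-27/2)² = 729/4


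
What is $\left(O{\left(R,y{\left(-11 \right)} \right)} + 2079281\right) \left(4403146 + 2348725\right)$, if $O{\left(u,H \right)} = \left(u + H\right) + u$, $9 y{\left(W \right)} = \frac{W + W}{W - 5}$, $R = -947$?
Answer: $\frac{1009890005228125}{72} \approx 1.4026 \cdot 10^{13}$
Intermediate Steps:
$y{\left(W \right)} = \frac{2 W}{9 \left(-5 + W\right)}$ ($y{\left(W \right)} = \frac{\left(W + W\right) \frac{1}{W - 5}}{9} = \frac{2 W \frac{1}{-5 + W}}{9} = \frac{2 W}{9 \left(-5 + W\right)}$)
$O{\left(u,H \right)} = H + 2 u$ ($O{\left(u,H \right)} = \left(H + u\right) + u = H + 2 u$)
$\left(O{\left(R,y{\left(-11 \right)} \right)} + 2079281\right) \left(4403146 + 2348725\right) = \left(\left(\frac{2}{9} \left(-11\right) \frac{1}{-5 - 11} + 2 \left(-947\right)\right) + 2079281\right) \left(4403146 + 2348725\right) = \left(\left(\frac{2}{9} \left(-11\right) \frac{1}{-16} - 1894\right) + 2079281\right) 6751871 = \left(\left(\frac{2}{9} \left(-11\right) \left(- \frac{1}{16}\right) - 1894\right) + 2079281\right) 6751871 = \left(\left(\frac{11}{72} - 1894\right) + 2079281\right) 6751871 = \left(- \frac{136357}{72} + 2079281\right) 6751871 = \frac{149571875}{72} \cdot 6751871 = \frac{1009890005228125}{72}$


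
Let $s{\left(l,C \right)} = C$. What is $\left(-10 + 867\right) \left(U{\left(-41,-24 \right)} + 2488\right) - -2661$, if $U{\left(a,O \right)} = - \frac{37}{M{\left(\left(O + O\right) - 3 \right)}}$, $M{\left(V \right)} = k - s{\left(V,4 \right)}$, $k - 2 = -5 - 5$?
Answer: $\frac{25650233}{12} \approx 2.1375 \cdot 10^{6}$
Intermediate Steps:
$k = -8$ ($k = 2 - 10 = -8$)
$M{\left(V \right)} = -12$ ($M{\left(V \right)} = -8 - 4 = -12$)
$U{\left(a,O \right)} = \frac{37}{12}$ ($U{\left(a,O \right)} = - \frac{37}{-12} = \left(-37\right) \left(- \frac{1}{12}\right) = \frac{37}{12}$)
$\left(-10 + 867\right) \left(U{\left(-41,-24 \right)} + 2488\right) - -2661 = \left(-10 + 867\right) \left(\frac{37}{12} + 2488\right) - -2661 = 857 \cdot \frac{29893}{12} + 2661 = \frac{25618301}{12} + 2661 = \frac{25650233}{12}$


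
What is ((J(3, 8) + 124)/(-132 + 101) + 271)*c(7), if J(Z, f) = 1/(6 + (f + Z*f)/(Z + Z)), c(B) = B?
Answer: 1969905/1054 ≈ 1869.0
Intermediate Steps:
J(Z, f) = 1/(6 + (f + Z*f)/(2*Z)) (J(Z, f) = 1/(6 + (f + Z*f)/((2*Z))) = 1/(6 + (f + Z*f)*(1/(2*Z))) = 1/(6 + (f + Z*f)/(2*Z)))
((J(3, 8) + 124)/(-132 + 101) + 271)*c(7) = ((2*3/(8 + 12*3 + 3*8) + 124)/(-132 + 101) + 271)*7 = ((2*3/(8 + 36 + 24) + 124)/(-31) + 271)*7 = ((2*3/68 + 124)*(-1/31) + 271)*7 = ((2*3*(1/68) + 124)*(-1/31) + 271)*7 = ((3/34 + 124)*(-1/31) + 271)*7 = ((4219/34)*(-1/31) + 271)*7 = (-4219/1054 + 271)*7 = (281415/1054)*7 = 1969905/1054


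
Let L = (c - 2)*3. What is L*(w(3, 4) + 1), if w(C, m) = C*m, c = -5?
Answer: -273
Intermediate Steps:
L = -21 (L = (-5 - 2)*3 = -7*3 = -21)
L*(w(3, 4) + 1) = -21*(3*4 + 1) = -21*(12 + 1) = -21*13 = -273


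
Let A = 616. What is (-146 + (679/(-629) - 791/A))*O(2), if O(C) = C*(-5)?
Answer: 41061105/27676 ≈ 1483.6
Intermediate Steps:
O(C) = -5*C
(-146 + (679/(-629) - 791/A))*O(2) = (-146 + (679/(-629) - 791/616))*(-5*2) = (-146 + (679*(-1/629) - 791*1/616))*(-10) = (-146 + (-679/629 - 113/88))*(-10) = (-146 - 130829/55352)*(-10) = -8212221/55352*(-10) = 41061105/27676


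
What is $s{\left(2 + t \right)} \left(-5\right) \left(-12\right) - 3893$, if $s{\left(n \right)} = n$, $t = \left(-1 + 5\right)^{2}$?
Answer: $-2813$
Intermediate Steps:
$t = 16$ ($t = 4^{2} = 16$)
$s{\left(2 + t \right)} \left(-5\right) \left(-12\right) - 3893 = \left(2 + 16\right) \left(-5\right) \left(-12\right) - 3893 = 18 \left(-5\right) \left(-12\right) - 3893 = \left(-90\right) \left(-12\right) - 3893 = 1080 - 3893 = -2813$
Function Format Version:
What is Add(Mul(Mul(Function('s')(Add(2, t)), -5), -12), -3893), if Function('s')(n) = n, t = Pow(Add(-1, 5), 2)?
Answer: -2813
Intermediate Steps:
t = 16 (t = Pow(4, 2) = 16)
Add(Mul(Mul(Function('s')(Add(2, t)), -5), -12), -3893) = Add(Mul(Mul(Add(2, 16), -5), -12), -3893) = Add(Mul(Mul(18, -5), -12), -3893) = Add(Mul(-90, -12), -3893) = Add(1080, -3893) = -2813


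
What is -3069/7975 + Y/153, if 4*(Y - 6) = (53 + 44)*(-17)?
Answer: -1348873/443700 ≈ -3.0401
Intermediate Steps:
Y = -1625/4 (Y = 6 + ((53 + 44)*(-17))/4 = 6 + (97*(-17))/4 = 6 + (1/4)*(-1649) = 6 - 1649/4 = -1625/4 ≈ -406.25)
-3069/7975 + Y/153 = -3069/7975 - 1625/4/153 = -3069*1/7975 - 1625/4*1/153 = -279/725 - 1625/612 = -1348873/443700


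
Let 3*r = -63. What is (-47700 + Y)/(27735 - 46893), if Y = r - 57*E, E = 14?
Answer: 16173/6386 ≈ 2.5326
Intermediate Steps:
r = -21 (r = (⅓)*(-63) = -21)
Y = -819 (Y = -21 - 57*14 = -21 - 798 = -819)
(-47700 + Y)/(27735 - 46893) = (-47700 - 819)/(27735 - 46893) = -48519/(-19158) = -48519*(-1/19158) = 16173/6386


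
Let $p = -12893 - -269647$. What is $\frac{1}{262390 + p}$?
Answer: $\frac{1}{519144} \approx 1.9262 \cdot 10^{-6}$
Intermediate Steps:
$p = 256754$ ($p = -12893 + 269647 = 256754$)
$\frac{1}{262390 + p} = \frac{1}{262390 + 256754} = \frac{1}{519144}$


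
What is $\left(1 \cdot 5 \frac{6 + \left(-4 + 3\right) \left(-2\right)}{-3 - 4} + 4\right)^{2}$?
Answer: $\frac{144}{49} \approx 2.9388$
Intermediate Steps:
$\left(1 \cdot 5 \frac{6 + \left(-4 + 3\right) \left(-2\right)}{-3 - 4} + 4\right)^{2} = \left(5 \frac{6 - -2}{-7} + 4\right)^{2} = \left(5 \left(6 + 2\right) \left(- \frac{1}{7}\right) + 4\right)^{2} = \left(5 \cdot 8 \left(- \frac{1}{7}\right) + 4\right)^{2} = \left(5 \left(- \frac{8}{7}\right) + 4\right)^{2} = \left(- \frac{40}{7} + 4\right)^{2} = \left(- \frac{12}{7}\right)^{2} = \frac{144}{49}$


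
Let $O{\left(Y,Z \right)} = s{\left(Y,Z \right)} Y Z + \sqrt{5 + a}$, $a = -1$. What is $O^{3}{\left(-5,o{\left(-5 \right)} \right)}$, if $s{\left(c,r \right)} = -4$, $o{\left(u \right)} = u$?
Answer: $-941192$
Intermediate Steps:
$O{\left(Y,Z \right)} = 2 - 4 Y Z$ ($O{\left(Y,Z \right)} = - 4 Y Z + \sqrt{5 - 1} = - 4 Y Z + \sqrt{4} = - 4 Y Z + 2 = 2 - 4 Y Z$)
$O^{3}{\left(-5,o{\left(-5 \right)} \right)} = \left(2 - \left(-20\right) \left(-5\right)\right)^{3} = \left(2 - 100\right)^{3} = \left(-98\right)^{3} = -941192$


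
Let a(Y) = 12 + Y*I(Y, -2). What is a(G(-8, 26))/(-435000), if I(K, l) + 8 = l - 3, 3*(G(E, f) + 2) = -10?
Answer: -61/326250 ≈ -0.00018697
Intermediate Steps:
G(E, f) = -16/3 (G(E, f) = -2 + (⅓)*(-10) = -2 - 10/3 = -16/3)
I(K, l) = -11 + l (I(K, l) = -8 + (l - 3) = -8 + (-3 + l) = -11 + l)
a(Y) = 12 - 13*Y (a(Y) = 12 + Y*(-11 - 2) = 12 + Y*(-13) = 12 - 13*Y)
a(G(-8, 26))/(-435000) = (12 - 13*(-16/3))/(-435000) = (12 + 208/3)*(-1/435000) = (244/3)*(-1/435000) = -61/326250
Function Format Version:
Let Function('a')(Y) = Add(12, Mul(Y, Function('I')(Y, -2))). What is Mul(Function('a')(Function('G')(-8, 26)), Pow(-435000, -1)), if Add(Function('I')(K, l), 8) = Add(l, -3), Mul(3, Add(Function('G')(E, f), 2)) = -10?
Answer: Rational(-61, 326250) ≈ -0.00018697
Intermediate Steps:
Function('G')(E, f) = Rational(-16, 3) (Function('G')(E, f) = Add(-2, Mul(Rational(1, 3), -10)) = Add(-2, Rational(-10, 3)) = Rational(-16, 3))
Function('I')(K, l) = Add(-11, l) (Function('I')(K, l) = Add(-8, Add(l, -3)) = Add(-8, Add(-3, l)) = Add(-11, l))
Function('a')(Y) = Add(12, Mul(-13, Y)) (Function('a')(Y) = Add(12, Mul(Y, Add(-11, -2))) = Add(12, Mul(Y, -13)) = Add(12, Mul(-13, Y)))
Mul(Function('a')(Function('G')(-8, 26)), Pow(-435000, -1)) = Mul(Add(12, Mul(-13, Rational(-16, 3))), Pow(-435000, -1)) = Mul(Add(12, Rational(208, 3)), Rational(-1, 435000)) = Mul(Rational(244, 3), Rational(-1, 435000)) = Rational(-61, 326250)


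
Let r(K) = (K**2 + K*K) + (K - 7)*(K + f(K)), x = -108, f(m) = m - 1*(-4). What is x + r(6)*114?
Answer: 6276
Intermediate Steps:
f(m) = 4 + m (f(m) = m + 4 = 4 + m)
r(K) = 2*K**2 + (-7 + K)*(4 + 2*K) (r(K) = (K**2 + K*K) + (K - 7)*(K + (4 + K)) = (K**2 + K**2) + (-7 + K)*(4 + 2*K) = 2*K**2 + (-7 + K)*(4 + 2*K))
x + r(6)*114 = -108 + (-28 - 10*6 + 4*6**2)*114 = -108 + (-28 - 60 + 4*36)*114 = -108 + (-28 - 60 + 144)*114 = -108 + 56*114 = -108 + 6384 = 6276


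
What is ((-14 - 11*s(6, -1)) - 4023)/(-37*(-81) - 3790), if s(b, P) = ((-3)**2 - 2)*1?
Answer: 4114/793 ≈ 5.1879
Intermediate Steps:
s(b, P) = 7 (s(b, P) = (9 - 2)*1 = 7*1 = 7)
((-14 - 11*s(6, -1)) - 4023)/(-37*(-81) - 3790) = ((-14 - 11*7) - 4023)/(-37*(-81) - 3790) = ((-14 - 77) - 4023)/(2997 - 3790) = (-91 - 4023)/(-793) = -4114*(-1/793) = 4114/793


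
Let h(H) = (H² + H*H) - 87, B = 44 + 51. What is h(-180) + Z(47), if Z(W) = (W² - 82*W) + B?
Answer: 63163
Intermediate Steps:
B = 95
h(H) = -87 + 2*H² (h(H) = (H² + H²) - 87 = 2*H² - 87 = -87 + 2*H²)
Z(W) = 95 + W² - 82*W (Z(W) = (W² - 82*W) + 95 = 95 + W² - 82*W)
h(-180) + Z(47) = (-87 + 2*(-180)²) + (95 + 47² - 82*47) = (-87 + 2*32400) + (95 + 2209 - 3854) = (-87 + 64800) - 1550 = 64713 - 1550 = 63163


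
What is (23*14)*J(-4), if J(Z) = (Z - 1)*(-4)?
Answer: 6440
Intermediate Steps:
J(Z) = 4 - 4*Z (J(Z) = (-1 + Z)*(-4) = 4 - 4*Z)
(23*14)*J(-4) = (23*14)*(4 - 4*(-4)) = 322*(4 + 16) = 322*20 = 6440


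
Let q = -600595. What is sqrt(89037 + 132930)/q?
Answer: -3*sqrt(24663)/600595 ≈ -0.00078444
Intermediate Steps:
sqrt(89037 + 132930)/q = sqrt(89037 + 132930)/(-600595) = sqrt(221967)*(-1/600595) = (3*sqrt(24663))*(-1/600595) = -3*sqrt(24663)/600595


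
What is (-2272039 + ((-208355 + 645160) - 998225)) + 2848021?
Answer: 14562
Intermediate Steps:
(-2272039 + ((-208355 + 645160) - 998225)) + 2848021 = (-2272039 + (436805 - 998225)) + 2848021 = (-2272039 - 561420) + 2848021 = -2833459 + 2848021 = 14562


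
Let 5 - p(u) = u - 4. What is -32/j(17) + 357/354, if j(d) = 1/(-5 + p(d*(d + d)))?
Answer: 2167543/118 ≈ 18369.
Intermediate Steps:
p(u) = 9 - u (p(u) = 5 - (u - 4) = 5 - (-4 + u) = 5 + (4 - u) = 9 - u)
j(d) = 1/(4 - 2*d**2) (j(d) = 1/(-5 + (9 - d*(d + d))) = 1/(-5 + (9 - d*2*d)) = 1/(-5 + (9 - 2*d**2)) = 1/(4 - 2*d**2))
-32/j(17) + 357/354 = -32/((-1/(-4 + 2*17**2))) + 357/354 = -32/((-1/(-4 + 2*289))) + 357*(1/354) = -32/((-1/(-4 + 578))) + 119/118 = -32/((-1/574)) + 119/118 = -32/((-1*1/574)) + 119/118 = -32/(-1/574) + 119/118 = -32*(-574) + 119/118 = 18368 + 119/118 = 2167543/118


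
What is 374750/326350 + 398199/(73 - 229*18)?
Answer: -2568697618/26427823 ≈ -97.197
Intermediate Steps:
374750/326350 + 398199/(73 - 229*18) = 374750*(1/326350) + 398199/(73 - 4122) = 7495/6527 + 398199/(-4049) = 7495/6527 + 398199*(-1/4049) = 7495/6527 - 398199/4049 = -2568697618/26427823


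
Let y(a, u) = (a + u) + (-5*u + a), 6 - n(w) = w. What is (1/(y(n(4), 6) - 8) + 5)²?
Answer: 19321/784 ≈ 24.644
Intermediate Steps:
n(w) = 6 - w
y(a, u) = -4*u + 2*a (y(a, u) = (a + u) + (a - 5*u) = -4*u + 2*a)
(1/(y(n(4), 6) - 8) + 5)² = (1/((-4*6 + 2*(6 - 1*4)) - 8) + 5)² = (1/((-24 + 2*(6 - 4)) - 8) + 5)² = (1/((-24 + 2*2) - 8) + 5)² = (1/((-24 + 4) - 8) + 5)² = (1/(-20 - 8) + 5)² = (1/(-28) + 5)² = (-1/28 + 5)² = (139/28)² = 19321/784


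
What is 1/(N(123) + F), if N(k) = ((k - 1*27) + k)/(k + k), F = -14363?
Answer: -82/1177693 ≈ -6.9628e-5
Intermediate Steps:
N(k) = (-27 + 2*k)/(2*k) (N(k) = ((k - 27) + k)/((2*k)) = ((-27 + k) + k)*(1/(2*k)) = (-27 + 2*k)*(1/(2*k)) = (-27 + 2*k)/(2*k))
1/(N(123) + F) = 1/((-27/2 + 123)/123 - 14363) = 1/((1/123)*(219/2) - 14363) = 1/(73/82 - 14363) = 1/(-1177693/82) = -82/1177693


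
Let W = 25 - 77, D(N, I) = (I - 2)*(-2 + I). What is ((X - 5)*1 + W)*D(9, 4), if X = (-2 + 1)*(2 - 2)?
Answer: -228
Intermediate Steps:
D(N, I) = (-2 + I)**2 (D(N, I) = (-2 + I)*(-2 + I) = (-2 + I)**2)
X = 0 (X = -1*0 = 0)
W = -52
((X - 5)*1 + W)*D(9, 4) = ((0 - 5)*1 - 52)*(-2 + 4)**2 = (-5*1 - 52)*2**2 = (-5 - 52)*4 = -57*4 = -228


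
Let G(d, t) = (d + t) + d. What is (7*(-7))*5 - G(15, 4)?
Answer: -279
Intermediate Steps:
G(d, t) = t + 2*d
(7*(-7))*5 - G(15, 4) = (7*(-7))*5 - (4 + 2*15) = -49*5 - (4 + 30) = -245 - 1*34 = -245 - 34 = -279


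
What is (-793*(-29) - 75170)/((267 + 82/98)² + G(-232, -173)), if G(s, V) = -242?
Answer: -125267373/171658334 ≈ -0.72975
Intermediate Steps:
(-793*(-29) - 75170)/((267 + 82/98)² + G(-232, -173)) = (-793*(-29) - 75170)/((267 + 82/98)² - 242) = (22997 - 75170)/((267 + 82*(1/98))² - 242) = -52173/((267 + 41/49)² - 242) = -52173/((13124/49)² - 242) = -52173/(172239376/2401 - 242) = -52173/171658334/2401 = -52173*2401/171658334 = -125267373/171658334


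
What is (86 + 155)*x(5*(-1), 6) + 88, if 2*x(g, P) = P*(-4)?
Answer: -2804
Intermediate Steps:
x(g, P) = -2*P (x(g, P) = (P*(-4))/2 = (-4*P)/2 = -2*P)
(86 + 155)*x(5*(-1), 6) + 88 = (86 + 155)*(-2*6) + 88 = 241*(-12) + 88 = -2892 + 88 = -2804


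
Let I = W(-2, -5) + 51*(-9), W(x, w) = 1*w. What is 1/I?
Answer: -1/464 ≈ -0.0021552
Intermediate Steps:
W(x, w) = w
I = -464 (I = -5 + 51*(-9) = -5 - 459 = -464)
1/I = 1/(-464) = -1/464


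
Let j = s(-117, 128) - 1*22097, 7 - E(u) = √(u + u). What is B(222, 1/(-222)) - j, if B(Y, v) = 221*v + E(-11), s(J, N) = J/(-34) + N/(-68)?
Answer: 41705428/1887 - I*√22 ≈ 22101.0 - 4.6904*I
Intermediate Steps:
E(u) = 7 - √2*√u (E(u) = 7 - √(u + u) = 7 - √(2*u) = 7 - √2*√u)
s(J, N) = -J/34 - N/68 (s(J, N) = J*(-1/34) + N*(-1/68) = -J/34 - N/68)
B(Y, v) = 7 + 221*v - I*√22 (B(Y, v) = 221*v + (7 - √2*√(-11)) = 221*v + (7 - √2*I*√11) = 221*v + (7 - I*√22) = 7 + 221*v - I*√22)
j = -751245/34 (j = (-1/34*(-117) - 1/68*128) - 1*22097 = (117/34 - 32/17) - 22097 = 53/34 - 22097 = -751245/34 ≈ -22095.)
B(222, 1/(-222)) - j = (7 + 221/(-222) - I*√22) - 1*(-751245/34) = (7 + 221*(-1/222) - I*√22) + 751245/34 = (7 - 221/222 - I*√22) + 751245/34 = (1333/222 - I*√22) + 751245/34 = 41705428/1887 - I*√22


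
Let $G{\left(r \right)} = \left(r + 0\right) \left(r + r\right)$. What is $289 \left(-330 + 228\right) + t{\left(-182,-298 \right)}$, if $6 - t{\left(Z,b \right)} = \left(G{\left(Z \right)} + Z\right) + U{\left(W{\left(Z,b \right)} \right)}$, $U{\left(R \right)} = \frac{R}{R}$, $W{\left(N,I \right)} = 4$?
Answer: $-95539$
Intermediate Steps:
$G{\left(r \right)} = 2 r^{2}$ ($G{\left(r \right)} = r 2 r = 2 r^{2}$)
$U{\left(R \right)} = 1$
$t{\left(Z,b \right)} = 5 - Z - 2 Z^{2}$ ($t{\left(Z,b \right)} = 6 - \left(\left(2 Z^{2} + Z\right) + 1\right) = 6 - \left(\left(Z + 2 Z^{2}\right) + 1\right) = 6 - \left(1 + Z + 2 Z^{2}\right) = 5 - Z - 2 Z^{2}$)
$289 \left(-330 + 228\right) + t{\left(-182,-298 \right)} = 289 \left(-330 + 228\right) - \left(-187 + 66248\right) = 289 \left(-102\right) + \left(5 + 182 - 66248\right) = -29478 + \left(5 + 182 - 66248\right) = -29478 - 66061 = -95539$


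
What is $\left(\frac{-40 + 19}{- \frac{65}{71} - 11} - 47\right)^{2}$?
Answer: $\frac{162741049}{79524} \approx 2046.4$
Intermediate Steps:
$\left(\frac{-40 + 19}{- \frac{65}{71} - 11} - 47\right)^{2} = \left(- \frac{21}{\left(-65\right) \frac{1}{71} - 11} - 47\right)^{2} = \left(- \frac{21}{- \frac{65}{71} - 11} - 47\right)^{2} = \left(- \frac{21}{- \frac{846}{71}} - 47\right)^{2} = \left(\left(-21\right) \left(- \frac{71}{846}\right) - 47\right)^{2} = \left(\frac{497}{282} - 47\right)^{2} = \left(- \frac{12757}{282}\right)^{2} = \frac{162741049}{79524}$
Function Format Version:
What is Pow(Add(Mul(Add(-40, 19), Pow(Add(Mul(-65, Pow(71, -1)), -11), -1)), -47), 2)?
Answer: Rational(162741049, 79524) ≈ 2046.4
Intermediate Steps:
Pow(Add(Mul(Add(-40, 19), Pow(Add(Mul(-65, Pow(71, -1)), -11), -1)), -47), 2) = Pow(Add(Mul(-21, Pow(Add(Mul(-65, Rational(1, 71)), -11), -1)), -47), 2) = Pow(Add(Mul(-21, Pow(Add(Rational(-65, 71), -11), -1)), -47), 2) = Pow(Add(Mul(-21, Pow(Rational(-846, 71), -1)), -47), 2) = Pow(Add(Mul(-21, Rational(-71, 846)), -47), 2) = Pow(Add(Rational(497, 282), -47), 2) = Pow(Rational(-12757, 282), 2) = Rational(162741049, 79524)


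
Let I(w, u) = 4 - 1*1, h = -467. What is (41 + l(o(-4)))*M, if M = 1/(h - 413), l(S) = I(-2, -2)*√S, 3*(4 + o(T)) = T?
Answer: -41/880 - I*√3/220 ≈ -0.046591 - 0.007873*I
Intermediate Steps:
o(T) = -4 + T/3
I(w, u) = 3 (I(w, u) = 4 - 1 = 3)
l(S) = 3*√S
M = -1/880 (M = 1/(-467 - 413) = 1/(-880) = -1/880 ≈ -0.0011364)
(41 + l(o(-4)))*M = (41 + 3*√(-4 + (⅓)*(-4)))*(-1/880) = (41 + 3*√(-4 - 4/3))*(-1/880) = (41 + 3*√(-16/3))*(-1/880) = (41 + 3*(4*I*√3/3))*(-1/880) = (41 + 4*I*√3)*(-1/880) = -41/880 - I*√3/220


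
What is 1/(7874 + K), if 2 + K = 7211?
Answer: 1/15083 ≈ 6.6300e-5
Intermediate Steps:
K = 7209 (K = -2 + 7211 = 7209)
1/(7874 + K) = 1/(7874 + 7209) = 1/15083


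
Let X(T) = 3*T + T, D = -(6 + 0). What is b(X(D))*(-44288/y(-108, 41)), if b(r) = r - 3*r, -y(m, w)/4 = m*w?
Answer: -44288/369 ≈ -120.02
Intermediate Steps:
y(m, w) = -4*m*w
D = -6 (D = -1*6 = -6)
X(T) = 4*T
b(r) = -2*r
b(X(D))*(-44288/y(-108, 41)) = (-8*(-6))*(-44288/((-4*(-108)*41))) = (-2*(-24))*(-44288/17712) = 48*(-44288*1/17712) = 48*(-2768/1107) = -44288/369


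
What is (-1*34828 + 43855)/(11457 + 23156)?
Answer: 9027/34613 ≈ 0.26080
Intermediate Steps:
(-1*34828 + 43855)/(11457 + 23156) = (-34828 + 43855)/34613 = 9027*(1/34613) = 9027/34613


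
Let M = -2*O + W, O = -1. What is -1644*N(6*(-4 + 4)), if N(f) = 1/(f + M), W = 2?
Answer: -411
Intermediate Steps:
M = 4 (M = -2*(-1) + 2 = 2 + 2 = 4)
N(f) = 1/(4 + f) (N(f) = 1/(f + 4) = 1/(4 + f))
-1644*N(6*(-4 + 4)) = -1644/(4 + 6*(-4 + 4)) = -1644/(4 + 6*0) = -1644/(4 + 0) = -1644/4 = -1644*¼ = -411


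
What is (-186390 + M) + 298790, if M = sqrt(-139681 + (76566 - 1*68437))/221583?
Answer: 112400 + 4*I*sqrt(8222)/221583 ≈ 1.124e+5 + 0.0016369*I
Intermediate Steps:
M = 4*I*sqrt(8222)/221583 (M = sqrt(-139681 + (76566 - 68437))*(1/221583) = sqrt(-139681 + 8129)*(1/221583) = sqrt(-131552)*(1/221583) = (4*I*sqrt(8222))*(1/221583) = 4*I*sqrt(8222)/221583 ≈ 0.0016369*I)
(-186390 + M) + 298790 = (-186390 + 4*I*sqrt(8222)/221583) + 298790 = 112400 + 4*I*sqrt(8222)/221583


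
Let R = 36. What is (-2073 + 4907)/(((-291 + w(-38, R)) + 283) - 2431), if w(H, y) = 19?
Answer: -1417/1210 ≈ -1.1711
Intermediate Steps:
(-2073 + 4907)/(((-291 + w(-38, R)) + 283) - 2431) = (-2073 + 4907)/(((-291 + 19) + 283) - 2431) = 2834/((-272 + 283) - 2431) = 2834/(11 - 2431) = 2834/(-2420) = 2834*(-1/2420) = -1417/1210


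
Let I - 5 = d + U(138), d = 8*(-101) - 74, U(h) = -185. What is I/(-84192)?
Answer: 177/14032 ≈ 0.012614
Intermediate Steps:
d = -882 (d = -808 - 74 = -882)
I = -1062 (I = 5 + (-882 - 185) = 5 - 1067 = -1062)
I/(-84192) = -1062/(-84192) = -1062*(-1/84192) = 177/14032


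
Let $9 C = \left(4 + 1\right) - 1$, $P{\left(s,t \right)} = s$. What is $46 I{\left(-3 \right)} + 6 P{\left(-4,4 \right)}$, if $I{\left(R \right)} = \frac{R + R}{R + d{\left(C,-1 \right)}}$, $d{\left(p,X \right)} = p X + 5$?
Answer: $- \frac{1410}{7} \approx -201.43$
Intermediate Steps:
$C = \frac{4}{9}$ ($C = \frac{\left(4 + 1\right) - 1}{9} = \frac{5 - 1}{9} = \frac{1}{9} \cdot 4 = \frac{4}{9} \approx 0.44444$)
$d{\left(p,X \right)} = 5 + X p$ ($d{\left(p,X \right)} = X p + 5 = 5 + X p$)
$I{\left(R \right)} = \frac{2 R}{\frac{41}{9} + R}$ ($I{\left(R \right)} = \frac{R + R}{R + \left(5 - \frac{4}{9}\right)} = \frac{2 R}{R + \left(5 - \frac{4}{9}\right)} = \frac{2 R}{R + \frac{41}{9}} = \frac{2 R}{\frac{41}{9} + R}$)
$46 I{\left(-3 \right)} + 6 P{\left(-4,4 \right)} = 46 \cdot 18 \left(-3\right) \frac{1}{41 + 9 \left(-3\right)} + 6 \left(-4\right) = 46 \cdot 18 \left(-3\right) \frac{1}{41 - 27} - 24 = 46 \cdot 18 \left(-3\right) \frac{1}{14} - 24 = 46 \left(- \frac{27}{7}\right) - 24 = - \frac{1242}{7} - 24 = - \frac{1410}{7}$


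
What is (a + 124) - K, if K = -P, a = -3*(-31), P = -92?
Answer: 125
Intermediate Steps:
a = 93
K = 92 (K = -1*(-92) = 92)
(a + 124) - K = (93 + 124) - 1*92 = 217 - 92 = 125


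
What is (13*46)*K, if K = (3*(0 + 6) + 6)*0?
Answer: 0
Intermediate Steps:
K = 0 (K = (3*6 + 6)*0 = (18 + 6)*0 = 24*0 = 0)
(13*46)*K = (13*46)*0 = 598*0 = 0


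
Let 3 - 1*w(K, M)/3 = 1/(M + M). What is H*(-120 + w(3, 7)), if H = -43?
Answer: 66951/14 ≈ 4782.2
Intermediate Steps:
w(K, M) = 9 - 3/(2*M) (w(K, M) = 9 - 3/(M + M) = 9 - 3*1/(2*M) = 9 - 3/(2*M))
H*(-120 + w(3, 7)) = -43*(-120 + (9 - 3/2/7)) = -43*(-120 + (9 - 3/2*1/7)) = -43*(-120 + (9 - 3/14)) = -43*(-120 + 123/14) = -43*(-1557/14) = 66951/14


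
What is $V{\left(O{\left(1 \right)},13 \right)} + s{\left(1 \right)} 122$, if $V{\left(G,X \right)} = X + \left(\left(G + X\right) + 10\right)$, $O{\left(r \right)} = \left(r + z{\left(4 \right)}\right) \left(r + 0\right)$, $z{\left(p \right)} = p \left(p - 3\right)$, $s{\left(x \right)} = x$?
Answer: $163$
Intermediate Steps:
$z{\left(p \right)} = p \left(-3 + p\right)$
$O{\left(r \right)} = r \left(4 + r\right)$ ($O{\left(r \right)} = \left(r + 4 \left(-3 + 4\right)\right) \left(r + 0\right) = \left(r + 4 \cdot 1\right) r = \left(r + 4\right) r = \left(4 + r\right) r = r \left(4 + r\right)$)
$V{\left(G,X \right)} = 10 + G + 2 X$ ($V{\left(G,X \right)} = X + \left(10 + G + X\right) = 10 + G + 2 X$)
$V{\left(O{\left(1 \right)},13 \right)} + s{\left(1 \right)} 122 = \left(10 + 1 \left(4 + 1\right) + 2 \cdot 13\right) + 1 \cdot 122 = \left(10 + 1 \cdot 5 + 26\right) + 122 = \left(10 + 5 + 26\right) + 122 = 41 + 122 = 163$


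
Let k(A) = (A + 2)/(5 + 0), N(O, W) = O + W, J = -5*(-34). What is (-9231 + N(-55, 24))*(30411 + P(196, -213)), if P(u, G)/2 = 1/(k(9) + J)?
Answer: -242515105822/861 ≈ -2.8167e+8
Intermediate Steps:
J = 170
k(A) = ⅖ + A/5 (k(A) = (2 + A)/5 = (2 + A)*(⅕) = ⅖ + A/5)
P(u, G) = 10/861 (P(u, G) = 2/((⅖ + (⅕)*9) + 170) = 2/((⅖ + 9/5) + 170) = 2/(11/5 + 170) = 2/(861/5) = 2*(5/861) = 10/861)
(-9231 + N(-55, 24))*(30411 + P(196, -213)) = (-9231 + (-55 + 24))*(30411 + 10/861) = (-9231 - 31)*(26183881/861) = -9262*26183881/861 = -242515105822/861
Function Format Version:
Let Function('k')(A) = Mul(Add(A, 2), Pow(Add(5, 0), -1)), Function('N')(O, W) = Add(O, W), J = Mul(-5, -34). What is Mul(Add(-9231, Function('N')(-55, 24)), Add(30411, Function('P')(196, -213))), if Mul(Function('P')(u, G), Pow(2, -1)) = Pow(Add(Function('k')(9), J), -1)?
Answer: Rational(-242515105822, 861) ≈ -2.8167e+8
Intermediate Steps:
J = 170
Function('k')(A) = Add(Rational(2, 5), Mul(Rational(1, 5), A)) (Function('k')(A) = Mul(Add(2, A), Pow(5, -1)) = Mul(Add(2, A), Rational(1, 5)) = Add(Rational(2, 5), Mul(Rational(1, 5), A)))
Function('P')(u, G) = Rational(10, 861) (Function('P')(u, G) = Mul(2, Pow(Add(Add(Rational(2, 5), Mul(Rational(1, 5), 9)), 170), -1)) = Mul(2, Pow(Add(Add(Rational(2, 5), Rational(9, 5)), 170), -1)) = Mul(2, Pow(Add(Rational(11, 5), 170), -1)) = Mul(2, Pow(Rational(861, 5), -1)) = Mul(2, Rational(5, 861)) = Rational(10, 861))
Mul(Add(-9231, Function('N')(-55, 24)), Add(30411, Function('P')(196, -213))) = Mul(Add(-9231, Add(-55, 24)), Add(30411, Rational(10, 861))) = Mul(Add(-9231, -31), Rational(26183881, 861)) = Mul(-9262, Rational(26183881, 861)) = Rational(-242515105822, 861)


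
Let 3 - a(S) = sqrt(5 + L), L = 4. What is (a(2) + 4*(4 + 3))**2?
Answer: 784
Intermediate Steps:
a(S) = 0 (a(S) = 3 - sqrt(5 + 4) = 3 - sqrt(9) = 3 - 1*3 = 3 - 3 = 0)
(a(2) + 4*(4 + 3))**2 = (0 + 4*(4 + 3))**2 = (0 + 4*7)**2 = (0 + 28)**2 = 28**2 = 784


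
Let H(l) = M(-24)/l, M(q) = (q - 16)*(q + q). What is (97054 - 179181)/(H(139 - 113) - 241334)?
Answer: 1067651/3136382 ≈ 0.34041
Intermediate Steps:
M(q) = 2*q*(-16 + q) (M(q) = (-16 + q)*(2*q) = 2*q*(-16 + q))
H(l) = 1920/l (H(l) = (2*(-24)*(-16 - 24))/l = (2*(-24)*(-40))/l = 1920/l)
(97054 - 179181)/(H(139 - 113) - 241334) = (97054 - 179181)/(1920/(139 - 113) - 241334) = -82127/(1920/26 - 241334) = -82127/(1920*(1/26) - 241334) = -82127/(960/13 - 241334) = -82127/(-3136382/13) = -82127*(-13/3136382) = 1067651/3136382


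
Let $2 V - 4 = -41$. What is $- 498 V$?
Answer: $9213$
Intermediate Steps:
$V = - \frac{37}{2}$ ($V = 2 + \frac{1}{2} \left(-41\right) = 2 - \frac{41}{2} = - \frac{37}{2} \approx -18.5$)
$- 498 V = \left(-498\right) \left(- \frac{37}{2}\right) = 9213$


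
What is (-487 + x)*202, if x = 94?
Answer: -79386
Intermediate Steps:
(-487 + x)*202 = (-487 + 94)*202 = -393*202 = -79386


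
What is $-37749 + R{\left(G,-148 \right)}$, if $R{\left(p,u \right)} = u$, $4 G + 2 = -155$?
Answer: $-37897$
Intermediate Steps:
$G = - \frac{157}{4}$ ($G = - \frac{1}{2} + \frac{1}{4} \left(-155\right) = - \frac{1}{2} - \frac{155}{4} = - \frac{157}{4} \approx -39.25$)
$-37749 + R{\left(G,-148 \right)} = -37749 - 148 = -37897$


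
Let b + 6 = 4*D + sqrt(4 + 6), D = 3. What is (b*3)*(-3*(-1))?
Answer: 54 + 9*sqrt(10) ≈ 82.460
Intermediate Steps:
b = 6 + sqrt(10) (b = -6 + (4*3 + sqrt(4 + 6)) = -6 + (12 + sqrt(10)) = 6 + sqrt(10) ≈ 9.1623)
(b*3)*(-3*(-1)) = ((6 + sqrt(10))*3)*(-3*(-1)) = (18 + 3*sqrt(10))*3 = 54 + 9*sqrt(10)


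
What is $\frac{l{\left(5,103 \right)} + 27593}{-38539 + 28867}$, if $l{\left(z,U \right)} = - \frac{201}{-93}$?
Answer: $- \frac{142575}{49972} \approx -2.8531$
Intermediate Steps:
$l{\left(z,U \right)} = \frac{67}{31}$ ($l{\left(z,U \right)} = \left(-201\right) \left(- \frac{1}{93}\right) = \frac{67}{31}$)
$\frac{l{\left(5,103 \right)} + 27593}{-38539 + 28867} = \frac{\frac{67}{31} + 27593}{-38539 + 28867} = \frac{855450}{31 \left(-9672\right)} = \frac{855450}{31} \left(- \frac{1}{9672}\right) = - \frac{142575}{49972}$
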